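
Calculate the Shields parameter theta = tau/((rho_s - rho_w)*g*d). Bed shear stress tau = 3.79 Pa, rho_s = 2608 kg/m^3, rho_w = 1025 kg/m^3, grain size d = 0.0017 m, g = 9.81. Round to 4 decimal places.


theta = tau / ((rho_s - rho_w) * g * d)
rho_s - rho_w = 2608 - 1025 = 1583
Denominator = 1583 * 9.81 * 0.0017 = 26.399691
theta = 3.79 / 26.399691
theta = 0.1436

0.1436


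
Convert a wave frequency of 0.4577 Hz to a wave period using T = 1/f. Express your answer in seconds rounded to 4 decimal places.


T = 1 / f
T = 1 / 0.4577
T = 2.1848 s

2.1848


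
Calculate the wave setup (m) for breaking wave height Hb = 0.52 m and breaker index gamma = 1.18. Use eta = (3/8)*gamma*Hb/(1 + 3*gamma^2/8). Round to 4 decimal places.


eta = (3/8) * gamma * Hb / (1 + 3*gamma^2/8)
Numerator = (3/8) * 1.18 * 0.52 = 0.230100
Denominator = 1 + 3*1.18^2/8 = 1 + 0.522150 = 1.522150
eta = 0.230100 / 1.522150
eta = 0.1512 m

0.1512


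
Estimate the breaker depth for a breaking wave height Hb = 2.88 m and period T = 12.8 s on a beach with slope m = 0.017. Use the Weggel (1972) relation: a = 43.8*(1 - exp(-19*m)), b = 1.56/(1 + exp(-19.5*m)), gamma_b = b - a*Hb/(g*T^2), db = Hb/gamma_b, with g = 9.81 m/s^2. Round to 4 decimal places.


a = 43.8 * (1 - exp(-19 * m))
exp(-19 * 0.017) = exp(-0.3230) = 0.723974
a = 43.8 * (1 - 0.723974) = 12.089945
b = 1.56 / (1 + exp(-19.5 * m))
exp(-19.5 * 0.017) = exp(-0.3315) = 0.717846
b = 1.56 / (1 + 0.717846) = 0.908114
Hb / (g * T^2) = 2.88 / (9.81 * 12.8^2) = 2.88 / 1607.2704 = 0.00179186
gamma_b = b - a * Hb/(g*T^2) = 0.908114 - 12.089945 * 0.00179186 = 0.886450
db = Hb / gamma_b = 2.88 / 0.886450
db = 3.2489 m

3.2489


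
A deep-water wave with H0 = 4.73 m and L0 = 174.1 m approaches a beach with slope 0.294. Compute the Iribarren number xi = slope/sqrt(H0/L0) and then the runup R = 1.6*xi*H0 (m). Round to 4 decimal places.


xi = slope / sqrt(H0/L0)
H0/L0 = 4.73/174.1 = 0.027168
sqrt(0.027168) = 0.164828
xi = 0.294 / 0.164828 = 1.783677
R = 1.6 * xi * H0 = 1.6 * 1.783677 * 4.73
R = 13.4989 m

13.4989


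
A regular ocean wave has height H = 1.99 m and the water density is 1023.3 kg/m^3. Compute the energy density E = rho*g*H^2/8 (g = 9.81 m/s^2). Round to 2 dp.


E = (1/8) * rho * g * H^2
E = (1/8) * 1023.3 * 9.81 * 1.99^2
E = 0.125 * 1023.3 * 9.81 * 3.9601
E = 4969.22 J/m^2

4969.22


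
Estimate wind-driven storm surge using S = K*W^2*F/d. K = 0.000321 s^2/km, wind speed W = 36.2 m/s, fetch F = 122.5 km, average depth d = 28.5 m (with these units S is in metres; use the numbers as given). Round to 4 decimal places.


S = K * W^2 * F / d
W^2 = 36.2^2 = 1310.44
S = 0.000321 * 1310.44 * 122.5 / 28.5
Numerator = 0.000321 * 1310.44 * 122.5 = 51.529777
S = 51.529777 / 28.5 = 1.8081 m

1.8081


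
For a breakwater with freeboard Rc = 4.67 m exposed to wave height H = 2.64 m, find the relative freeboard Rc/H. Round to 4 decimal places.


Relative freeboard = Rc / H
= 4.67 / 2.64
= 1.7689

1.7689


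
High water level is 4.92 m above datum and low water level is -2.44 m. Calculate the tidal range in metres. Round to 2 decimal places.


Tidal range = High water - Low water
Tidal range = 4.92 - (-2.44)
Tidal range = 7.36 m

7.36


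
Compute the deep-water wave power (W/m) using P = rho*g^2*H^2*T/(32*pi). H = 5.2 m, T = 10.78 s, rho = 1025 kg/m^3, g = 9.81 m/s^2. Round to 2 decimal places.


P = rho * g^2 * H^2 * T / (32 * pi)
P = 1025 * 9.81^2 * 5.2^2 * 10.78 / (32 * pi)
P = 1025 * 96.2361 * 27.0400 * 10.78 / 100.53096
P = 286014.12 W/m

286014.12


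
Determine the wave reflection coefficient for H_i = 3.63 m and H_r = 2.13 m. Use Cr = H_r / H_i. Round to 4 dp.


Cr = H_r / H_i
Cr = 2.13 / 3.63
Cr = 0.5868

0.5868


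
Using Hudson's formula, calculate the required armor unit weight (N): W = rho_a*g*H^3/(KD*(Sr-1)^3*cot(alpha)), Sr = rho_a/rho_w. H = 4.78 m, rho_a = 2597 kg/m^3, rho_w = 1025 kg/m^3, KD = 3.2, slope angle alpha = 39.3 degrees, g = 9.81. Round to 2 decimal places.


Sr = rho_a / rho_w = 2597 / 1025 = 2.533659
(Sr - 1) = 1.533659
(Sr - 1)^3 = 3.607331
cot(39.3) = 1 / tan(39.3) = 1 / 0.818491 = 1.221761
Numerator = 2597 * 9.81 * 4.78^3 = 2782432.5603
Denominator = 3.2 * 3.607331 * 1.221761 = 14.103352
W = 2782432.5603 / 14.103352
W = 197288.74 N

197288.74


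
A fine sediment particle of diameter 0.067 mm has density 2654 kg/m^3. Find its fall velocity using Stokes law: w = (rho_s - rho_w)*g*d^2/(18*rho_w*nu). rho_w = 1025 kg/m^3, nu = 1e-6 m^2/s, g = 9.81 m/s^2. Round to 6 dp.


w = (rho_s - rho_w) * g * d^2 / (18 * rho_w * nu)
d = 0.067 mm = 0.000067 m
rho_s - rho_w = 2654 - 1025 = 1629
Numerator = 1629 * 9.81 * (0.000067)^2 = 0.000071736420
Denominator = 18 * 1025 * 1e-6 = 0.018450
w = 0.003888 m/s

0.003888


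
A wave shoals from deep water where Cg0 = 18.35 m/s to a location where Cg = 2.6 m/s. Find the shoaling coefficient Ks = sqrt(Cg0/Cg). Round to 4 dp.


Ks = sqrt(Cg0 / Cg)
Ks = sqrt(18.35 / 2.6)
Ks = sqrt(7.0577)
Ks = 2.6566

2.6566


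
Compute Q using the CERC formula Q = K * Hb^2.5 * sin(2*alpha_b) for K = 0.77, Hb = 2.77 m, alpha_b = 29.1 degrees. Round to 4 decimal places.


Q = K * Hb^2.5 * sin(2 * alpha_b)
Hb^2.5 = 2.77^2.5 = 12.770251
sin(2 * 29.1) = sin(58.2) = 0.849893
Q = 0.77 * 12.770251 * 0.849893
Q = 8.3571 m^3/s

8.3571


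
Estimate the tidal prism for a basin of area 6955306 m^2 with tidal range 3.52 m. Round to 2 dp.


Tidal prism = Area * Tidal range
P = 6955306 * 3.52
P = 24482677.12 m^3

24482677.12


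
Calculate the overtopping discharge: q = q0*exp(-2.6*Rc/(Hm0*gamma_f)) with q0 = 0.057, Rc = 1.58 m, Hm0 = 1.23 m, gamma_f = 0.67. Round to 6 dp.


q = q0 * exp(-2.6 * Rc / (Hm0 * gamma_f))
Exponent = -2.6 * 1.58 / (1.23 * 0.67)
= -2.6 * 1.58 / 0.8241
= -4.984832
exp(-4.984832) = 0.006841
q = 0.057 * 0.006841
q = 0.000390 m^3/s/m

0.000390


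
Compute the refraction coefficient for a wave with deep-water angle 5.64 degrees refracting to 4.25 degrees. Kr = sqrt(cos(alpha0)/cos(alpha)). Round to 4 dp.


Kr = sqrt(cos(alpha0) / cos(alpha))
cos(5.64) = 0.995159
cos(4.25) = 0.997250
Kr = sqrt(0.995159 / 0.997250)
Kr = sqrt(0.997903)
Kr = 0.9990

0.9990


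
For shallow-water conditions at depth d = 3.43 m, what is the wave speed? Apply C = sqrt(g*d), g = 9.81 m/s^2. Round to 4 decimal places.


Using the shallow-water approximation:
C = sqrt(g * d) = sqrt(9.81 * 3.43)
C = sqrt(33.6483)
C = 5.8007 m/s

5.8007


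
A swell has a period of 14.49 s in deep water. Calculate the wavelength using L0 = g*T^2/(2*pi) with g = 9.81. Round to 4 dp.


L0 = g * T^2 / (2 * pi)
L0 = 9.81 * 14.49^2 / (2 * pi)
L0 = 9.81 * 209.9601 / 6.28319
L0 = 2059.7086 / 6.28319
L0 = 327.8128 m

327.8128


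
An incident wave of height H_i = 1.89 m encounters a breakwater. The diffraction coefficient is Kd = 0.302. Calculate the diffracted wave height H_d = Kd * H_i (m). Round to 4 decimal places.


H_d = Kd * H_i
H_d = 0.302 * 1.89
H_d = 0.5708 m

0.5708


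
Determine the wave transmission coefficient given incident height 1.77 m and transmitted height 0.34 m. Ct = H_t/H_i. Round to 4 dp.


Ct = H_t / H_i
Ct = 0.34 / 1.77
Ct = 0.1921

0.1921


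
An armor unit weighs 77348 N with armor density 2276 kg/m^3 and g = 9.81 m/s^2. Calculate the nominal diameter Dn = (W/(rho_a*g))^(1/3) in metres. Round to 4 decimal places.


V = W / (rho_a * g)
V = 77348 / (2276 * 9.81)
V = 77348 / 22327.56
V = 3.464239 m^3
Dn = V^(1/3) = 3.464239^(1/3)
Dn = 1.5131 m

1.5131


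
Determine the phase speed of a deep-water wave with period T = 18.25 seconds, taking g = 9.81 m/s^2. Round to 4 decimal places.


We use the deep-water celerity formula:
C = g * T / (2 * pi)
C = 9.81 * 18.25 / (2 * 3.14159...)
C = 179.032500 / 6.283185
C = 28.4939 m/s

28.4939


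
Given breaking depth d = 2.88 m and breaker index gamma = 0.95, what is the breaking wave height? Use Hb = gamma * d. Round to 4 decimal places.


Hb = gamma * d
Hb = 0.95 * 2.88
Hb = 2.7360 m

2.7360


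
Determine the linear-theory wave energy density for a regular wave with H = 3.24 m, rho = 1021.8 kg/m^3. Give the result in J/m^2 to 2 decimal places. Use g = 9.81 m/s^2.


E = (1/8) * rho * g * H^2
E = (1/8) * 1021.8 * 9.81 * 3.24^2
E = 0.125 * 1021.8 * 9.81 * 10.4976
E = 13153.31 J/m^2

13153.31


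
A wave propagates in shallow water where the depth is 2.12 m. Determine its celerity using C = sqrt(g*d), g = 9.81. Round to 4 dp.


Using the shallow-water approximation:
C = sqrt(g * d) = sqrt(9.81 * 2.12)
C = sqrt(20.7972)
C = 4.5604 m/s

4.5604


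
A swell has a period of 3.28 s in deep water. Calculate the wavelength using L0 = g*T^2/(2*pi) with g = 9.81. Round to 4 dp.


L0 = g * T^2 / (2 * pi)
L0 = 9.81 * 3.28^2 / (2 * pi)
L0 = 9.81 * 10.7584 / 6.28319
L0 = 105.5399 / 6.28319
L0 = 16.7972 m

16.7972


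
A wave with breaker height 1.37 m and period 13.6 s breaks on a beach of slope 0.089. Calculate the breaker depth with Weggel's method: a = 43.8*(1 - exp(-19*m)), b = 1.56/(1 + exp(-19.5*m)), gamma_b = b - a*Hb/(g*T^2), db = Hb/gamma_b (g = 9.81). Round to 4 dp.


a = 43.8 * (1 - exp(-19 * m))
exp(-19 * 0.089) = exp(-1.6910) = 0.184335
a = 43.8 * (1 - 0.184335) = 35.726123
b = 1.56 / (1 + exp(-19.5 * m))
exp(-19.5 * 0.089) = exp(-1.7355) = 0.176312
b = 1.56 / (1 + 0.176312) = 1.326179
Hb / (g * T^2) = 1.37 / (9.81 * 13.6^2) = 1.37 / 1814.4576 = 0.00075505
gamma_b = b - a * Hb/(g*T^2) = 1.326179 - 35.726123 * 0.00075505 = 1.299204
db = Hb / gamma_b = 1.37 / 1.299204
db = 1.0545 m

1.0545


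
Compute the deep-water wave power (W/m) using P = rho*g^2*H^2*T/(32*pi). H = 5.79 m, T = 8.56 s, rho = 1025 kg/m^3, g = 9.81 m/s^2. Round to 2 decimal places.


P = rho * g^2 * H^2 * T / (32 * pi)
P = 1025 * 9.81^2 * 5.79^2 * 8.56 / (32 * pi)
P = 1025 * 96.2361 * 33.5241 * 8.56 / 100.53096
P = 281574.24 W/m

281574.24


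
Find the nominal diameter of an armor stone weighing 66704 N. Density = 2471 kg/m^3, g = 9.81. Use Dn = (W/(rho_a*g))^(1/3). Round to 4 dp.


V = W / (rho_a * g)
V = 66704 / (2471 * 9.81)
V = 66704 / 24240.51
V = 2.751757 m^3
Dn = V^(1/3) = 2.751757^(1/3)
Dn = 1.4013 m

1.4013


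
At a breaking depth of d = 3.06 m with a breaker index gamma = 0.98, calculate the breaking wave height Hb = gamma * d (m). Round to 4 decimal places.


Hb = gamma * d
Hb = 0.98 * 3.06
Hb = 2.9988 m

2.9988


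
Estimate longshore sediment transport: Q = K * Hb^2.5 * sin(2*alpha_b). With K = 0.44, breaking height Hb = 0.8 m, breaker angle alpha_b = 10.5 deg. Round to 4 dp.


Q = K * Hb^2.5 * sin(2 * alpha_b)
Hb^2.5 = 0.8^2.5 = 0.572433
sin(2 * 10.5) = sin(21.0) = 0.358368
Q = 0.44 * 0.572433 * 0.358368
Q = 0.0903 m^3/s

0.0903


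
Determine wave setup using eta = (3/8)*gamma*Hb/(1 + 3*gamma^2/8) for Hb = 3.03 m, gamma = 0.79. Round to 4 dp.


eta = (3/8) * gamma * Hb / (1 + 3*gamma^2/8)
Numerator = (3/8) * 0.79 * 3.03 = 0.897637
Denominator = 1 + 3*0.79^2/8 = 1 + 0.234038 = 1.234038
eta = 0.897637 / 1.234038
eta = 0.7274 m

0.7274


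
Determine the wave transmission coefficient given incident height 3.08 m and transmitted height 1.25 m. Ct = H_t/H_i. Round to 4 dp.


Ct = H_t / H_i
Ct = 1.25 / 3.08
Ct = 0.4058

0.4058


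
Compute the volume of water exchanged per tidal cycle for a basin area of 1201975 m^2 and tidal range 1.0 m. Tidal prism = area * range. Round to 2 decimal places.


Tidal prism = Area * Tidal range
P = 1201975 * 1.0
P = 1201975.00 m^3

1201975.00


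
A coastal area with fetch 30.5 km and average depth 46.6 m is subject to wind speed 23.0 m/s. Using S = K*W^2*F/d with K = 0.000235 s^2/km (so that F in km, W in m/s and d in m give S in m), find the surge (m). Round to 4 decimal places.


S = K * W^2 * F / d
W^2 = 23.0^2 = 529.00
S = 0.000235 * 529.00 * 30.5 / 46.6
Numerator = 0.000235 * 529.00 * 30.5 = 3.791608
S = 3.791608 / 46.6 = 0.0814 m

0.0814


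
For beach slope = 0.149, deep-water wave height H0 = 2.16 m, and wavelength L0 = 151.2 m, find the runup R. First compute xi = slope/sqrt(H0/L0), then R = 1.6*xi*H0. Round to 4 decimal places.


xi = slope / sqrt(H0/L0)
H0/L0 = 2.16/151.2 = 0.014286
sqrt(0.014286) = 0.119523
xi = 0.149 / 0.119523 = 1.246623
R = 1.6 * xi * H0 = 1.6 * 1.246623 * 2.16
R = 4.3083 m

4.3083


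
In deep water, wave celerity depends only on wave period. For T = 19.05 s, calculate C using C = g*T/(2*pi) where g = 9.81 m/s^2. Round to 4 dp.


We use the deep-water celerity formula:
C = g * T / (2 * pi)
C = 9.81 * 19.05 / (2 * 3.14159...)
C = 186.880500 / 6.283185
C = 29.7430 m/s

29.7430


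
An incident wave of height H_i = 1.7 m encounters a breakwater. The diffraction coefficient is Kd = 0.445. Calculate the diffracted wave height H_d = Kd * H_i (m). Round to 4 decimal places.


H_d = Kd * H_i
H_d = 0.445 * 1.7
H_d = 0.7565 m

0.7565


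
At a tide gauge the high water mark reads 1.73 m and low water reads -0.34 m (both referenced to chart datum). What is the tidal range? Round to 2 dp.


Tidal range = High water - Low water
Tidal range = 1.73 - (-0.34)
Tidal range = 2.07 m

2.07


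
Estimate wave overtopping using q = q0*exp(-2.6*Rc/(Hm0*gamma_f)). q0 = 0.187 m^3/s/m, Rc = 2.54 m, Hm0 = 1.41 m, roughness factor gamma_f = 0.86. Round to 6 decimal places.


q = q0 * exp(-2.6 * Rc / (Hm0 * gamma_f))
Exponent = -2.6 * 2.54 / (1.41 * 0.86)
= -2.6 * 2.54 / 1.2126
= -5.446149
exp(-5.446149) = 0.004313
q = 0.187 * 0.004313
q = 0.000807 m^3/s/m

0.000807


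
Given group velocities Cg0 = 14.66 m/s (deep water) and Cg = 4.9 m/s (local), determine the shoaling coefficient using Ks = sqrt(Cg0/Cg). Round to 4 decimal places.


Ks = sqrt(Cg0 / Cg)
Ks = sqrt(14.66 / 4.9)
Ks = sqrt(2.9918)
Ks = 1.7297

1.7297


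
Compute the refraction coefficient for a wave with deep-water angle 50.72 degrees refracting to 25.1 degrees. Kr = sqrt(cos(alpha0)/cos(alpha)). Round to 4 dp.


Kr = sqrt(cos(alpha0) / cos(alpha))
cos(50.72) = 0.633111
cos(25.1) = 0.905569
Kr = sqrt(0.633111 / 0.905569)
Kr = sqrt(0.699130)
Kr = 0.8361

0.8361


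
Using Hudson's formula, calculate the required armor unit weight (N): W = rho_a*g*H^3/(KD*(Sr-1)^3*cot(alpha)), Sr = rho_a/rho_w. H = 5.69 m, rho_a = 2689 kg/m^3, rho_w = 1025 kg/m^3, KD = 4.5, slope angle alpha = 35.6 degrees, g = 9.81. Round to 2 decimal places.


Sr = rho_a / rho_w = 2689 / 1025 = 2.623415
(Sr - 1) = 1.623415
(Sr - 1)^3 = 4.278469
cot(35.6) = 1 / tan(35.6) = 1 / 0.715930 = 1.396785
Numerator = 2689 * 9.81 * 5.69^3 = 4859556.1972
Denominator = 4.5 * 4.278469 * 1.396785 = 26.892459
W = 4859556.1972 / 26.892459
W = 180703.30 N

180703.30


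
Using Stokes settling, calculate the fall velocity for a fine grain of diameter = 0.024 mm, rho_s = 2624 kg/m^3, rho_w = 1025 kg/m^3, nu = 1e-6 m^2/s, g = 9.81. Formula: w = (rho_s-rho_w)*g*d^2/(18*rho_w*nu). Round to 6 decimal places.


w = (rho_s - rho_w) * g * d^2 / (18 * rho_w * nu)
d = 0.024 mm = 0.000024 m
rho_s - rho_w = 2624 - 1025 = 1599
Numerator = 1599 * 9.81 * (0.000024)^2 = 0.000009035245
Denominator = 18 * 1025 * 1e-6 = 0.018450
w = 0.000490 m/s

0.000490


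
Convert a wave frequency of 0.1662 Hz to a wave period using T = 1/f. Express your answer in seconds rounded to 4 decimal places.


T = 1 / f
T = 1 / 0.1662
T = 6.0168 s

6.0168


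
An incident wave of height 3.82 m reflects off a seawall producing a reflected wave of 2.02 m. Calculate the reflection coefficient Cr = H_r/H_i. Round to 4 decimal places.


Cr = H_r / H_i
Cr = 2.02 / 3.82
Cr = 0.5288

0.5288


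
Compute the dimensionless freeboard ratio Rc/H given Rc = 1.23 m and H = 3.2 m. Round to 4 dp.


Relative freeboard = Rc / H
= 1.23 / 3.2
= 0.3844

0.3844


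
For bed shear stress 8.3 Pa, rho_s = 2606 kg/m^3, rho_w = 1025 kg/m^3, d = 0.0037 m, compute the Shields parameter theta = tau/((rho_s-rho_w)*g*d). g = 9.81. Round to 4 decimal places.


theta = tau / ((rho_s - rho_w) * g * d)
rho_s - rho_w = 2606 - 1025 = 1581
Denominator = 1581 * 9.81 * 0.0037 = 57.385557
theta = 8.3 / 57.385557
theta = 0.1446

0.1446


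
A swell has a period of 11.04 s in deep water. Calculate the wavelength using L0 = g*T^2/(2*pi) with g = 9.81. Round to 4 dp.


L0 = g * T^2 / (2 * pi)
L0 = 9.81 * 11.04^2 / (2 * pi)
L0 = 9.81 * 121.8816 / 6.28319
L0 = 1195.6585 / 6.28319
L0 = 190.2950 m

190.2950


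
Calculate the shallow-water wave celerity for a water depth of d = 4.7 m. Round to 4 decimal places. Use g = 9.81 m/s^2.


Using the shallow-water approximation:
C = sqrt(g * d) = sqrt(9.81 * 4.7)
C = sqrt(46.1070)
C = 6.7902 m/s

6.7902


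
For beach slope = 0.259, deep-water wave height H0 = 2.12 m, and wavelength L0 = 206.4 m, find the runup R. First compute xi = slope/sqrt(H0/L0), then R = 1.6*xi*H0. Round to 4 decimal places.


xi = slope / sqrt(H0/L0)
H0/L0 = 2.12/206.4 = 0.010271
sqrt(0.010271) = 0.101348
xi = 0.259 / 0.101348 = 2.555564
R = 1.6 * xi * H0 = 1.6 * 2.555564 * 2.12
R = 8.6685 m

8.6685


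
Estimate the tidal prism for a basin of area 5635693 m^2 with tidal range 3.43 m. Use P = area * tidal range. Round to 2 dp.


Tidal prism = Area * Tidal range
P = 5635693 * 3.43
P = 19330426.99 m^3

19330426.99


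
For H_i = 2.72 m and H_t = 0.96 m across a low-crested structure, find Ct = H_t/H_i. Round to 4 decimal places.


Ct = H_t / H_i
Ct = 0.96 / 2.72
Ct = 0.3529

0.3529


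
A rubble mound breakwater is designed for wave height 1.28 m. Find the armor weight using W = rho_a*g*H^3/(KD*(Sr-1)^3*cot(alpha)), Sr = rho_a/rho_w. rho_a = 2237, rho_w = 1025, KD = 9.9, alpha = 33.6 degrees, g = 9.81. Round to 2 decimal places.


Sr = rho_a / rho_w = 2237 / 1025 = 2.182439
(Sr - 1) = 1.182439
(Sr - 1)^3 = 1.653241
cot(33.6) = 1 / tan(33.6) = 1 / 0.664398 = 1.505121
Numerator = 2237 * 9.81 * 1.28^3 = 46021.9377
Denominator = 9.9 * 1.653241 * 1.505121 = 24.634450
W = 46021.9377 / 24.634450
W = 1868.19 N

1868.19


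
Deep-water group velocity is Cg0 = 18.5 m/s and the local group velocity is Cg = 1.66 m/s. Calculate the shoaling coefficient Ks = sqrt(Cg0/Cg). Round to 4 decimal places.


Ks = sqrt(Cg0 / Cg)
Ks = sqrt(18.5 / 1.66)
Ks = sqrt(11.1446)
Ks = 3.3383

3.3383


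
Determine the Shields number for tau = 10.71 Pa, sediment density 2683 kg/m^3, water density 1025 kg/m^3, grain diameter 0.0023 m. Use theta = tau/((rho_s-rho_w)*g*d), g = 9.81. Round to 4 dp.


theta = tau / ((rho_s - rho_w) * g * d)
rho_s - rho_w = 2683 - 1025 = 1658
Denominator = 1658 * 9.81 * 0.0023 = 37.409454
theta = 10.71 / 37.409454
theta = 0.2863

0.2863


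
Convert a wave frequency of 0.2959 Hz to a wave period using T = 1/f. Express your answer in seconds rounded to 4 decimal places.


T = 1 / f
T = 1 / 0.2959
T = 3.3795 s

3.3795


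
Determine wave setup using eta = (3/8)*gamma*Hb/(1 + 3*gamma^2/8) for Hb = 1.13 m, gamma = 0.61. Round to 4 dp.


eta = (3/8) * gamma * Hb / (1 + 3*gamma^2/8)
Numerator = (3/8) * 0.61 * 1.13 = 0.258487
Denominator = 1 + 3*0.61^2/8 = 1 + 0.139538 = 1.139538
eta = 0.258487 / 1.139538
eta = 0.2268 m

0.2268


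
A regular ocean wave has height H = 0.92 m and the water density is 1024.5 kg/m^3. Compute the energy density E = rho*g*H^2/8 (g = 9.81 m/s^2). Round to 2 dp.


E = (1/8) * rho * g * H^2
E = (1/8) * 1024.5 * 9.81 * 0.92^2
E = 0.125 * 1024.5 * 9.81 * 0.8464
E = 1063.33 J/m^2

1063.33


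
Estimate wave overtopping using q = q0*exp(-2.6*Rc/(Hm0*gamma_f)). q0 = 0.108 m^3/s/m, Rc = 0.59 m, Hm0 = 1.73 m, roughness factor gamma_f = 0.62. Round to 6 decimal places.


q = q0 * exp(-2.6 * Rc / (Hm0 * gamma_f))
Exponent = -2.6 * 0.59 / (1.73 * 0.62)
= -2.6 * 0.59 / 1.0726
= -1.430170
exp(-1.430170) = 0.239268
q = 0.108 * 0.239268
q = 0.025841 m^3/s/m

0.025841


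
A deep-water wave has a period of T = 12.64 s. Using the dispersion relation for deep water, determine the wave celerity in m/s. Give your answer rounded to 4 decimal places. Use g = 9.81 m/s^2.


We use the deep-water celerity formula:
C = g * T / (2 * pi)
C = 9.81 * 12.64 / (2 * 3.14159...)
C = 123.998400 / 6.283185
C = 19.7350 m/s

19.7350


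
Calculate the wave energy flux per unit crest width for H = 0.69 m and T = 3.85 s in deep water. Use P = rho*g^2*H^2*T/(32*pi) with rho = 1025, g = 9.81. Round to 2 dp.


P = rho * g^2 * H^2 * T / (32 * pi)
P = 1025 * 9.81^2 * 0.69^2 * 3.85 / (32 * pi)
P = 1025 * 96.2361 * 0.4761 * 3.85 / 100.53096
P = 1798.54 W/m

1798.54


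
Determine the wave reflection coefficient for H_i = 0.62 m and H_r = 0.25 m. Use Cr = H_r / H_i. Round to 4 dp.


Cr = H_r / H_i
Cr = 0.25 / 0.62
Cr = 0.4032

0.4032


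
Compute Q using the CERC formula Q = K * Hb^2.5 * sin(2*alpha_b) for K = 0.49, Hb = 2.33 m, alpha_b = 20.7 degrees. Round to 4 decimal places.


Q = K * Hb^2.5 * sin(2 * alpha_b)
Hb^2.5 = 2.33^2.5 = 8.286856
sin(2 * 20.7) = sin(41.4) = 0.661312
Q = 0.49 * 8.286856 * 0.661312
Q = 2.6853 m^3/s

2.6853


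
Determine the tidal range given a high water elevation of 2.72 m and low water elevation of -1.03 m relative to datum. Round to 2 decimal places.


Tidal range = High water - Low water
Tidal range = 2.72 - (-1.03)
Tidal range = 3.75 m

3.75


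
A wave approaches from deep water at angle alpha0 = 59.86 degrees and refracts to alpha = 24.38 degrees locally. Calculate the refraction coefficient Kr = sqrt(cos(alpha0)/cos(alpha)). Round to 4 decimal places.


Kr = sqrt(cos(alpha0) / cos(alpha))
cos(59.86) = 0.502115
cos(24.38) = 0.910828
Kr = sqrt(0.502115 / 0.910828)
Kr = sqrt(0.551273)
Kr = 0.7425

0.7425


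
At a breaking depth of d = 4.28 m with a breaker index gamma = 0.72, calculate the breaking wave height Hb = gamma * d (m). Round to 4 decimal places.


Hb = gamma * d
Hb = 0.72 * 4.28
Hb = 3.0816 m

3.0816


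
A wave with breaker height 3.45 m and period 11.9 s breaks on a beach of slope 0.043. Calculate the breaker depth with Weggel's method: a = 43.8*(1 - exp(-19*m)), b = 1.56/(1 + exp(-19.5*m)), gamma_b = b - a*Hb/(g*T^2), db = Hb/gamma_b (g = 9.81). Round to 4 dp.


a = 43.8 * (1 - exp(-19 * m))
exp(-19 * 0.043) = exp(-0.8170) = 0.441755
a = 43.8 * (1 - 0.441755) = 24.451134
b = 1.56 / (1 + exp(-19.5 * m))
exp(-19.5 * 0.043) = exp(-0.8385) = 0.432359
b = 1.56 / (1 + 0.432359) = 1.089113
Hb / (g * T^2) = 3.45 / (9.81 * 11.9^2) = 3.45 / 1389.1941 = 0.00248345
gamma_b = b - a * Hb/(g*T^2) = 1.089113 - 24.451134 * 0.00248345 = 1.028389
db = Hb / gamma_b = 3.45 / 1.028389
db = 3.3548 m

3.3548


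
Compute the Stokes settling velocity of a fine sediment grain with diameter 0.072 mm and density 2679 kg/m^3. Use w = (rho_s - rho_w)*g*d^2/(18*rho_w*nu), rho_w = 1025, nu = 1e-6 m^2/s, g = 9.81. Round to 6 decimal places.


w = (rho_s - rho_w) * g * d^2 / (18 * rho_w * nu)
d = 0.072 mm = 0.000072 m
rho_s - rho_w = 2679 - 1025 = 1654
Numerator = 1654 * 9.81 * (0.000072)^2 = 0.000084114236
Denominator = 18 * 1025 * 1e-6 = 0.018450
w = 0.004559 m/s

0.004559


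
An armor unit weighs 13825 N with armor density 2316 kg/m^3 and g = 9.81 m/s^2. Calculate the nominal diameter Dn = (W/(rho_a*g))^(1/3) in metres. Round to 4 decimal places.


V = W / (rho_a * g)
V = 13825 / (2316 * 9.81)
V = 13825 / 22719.96
V = 0.608496 m^3
Dn = V^(1/3) = 0.608496^(1/3)
Dn = 0.8474 m

0.8474


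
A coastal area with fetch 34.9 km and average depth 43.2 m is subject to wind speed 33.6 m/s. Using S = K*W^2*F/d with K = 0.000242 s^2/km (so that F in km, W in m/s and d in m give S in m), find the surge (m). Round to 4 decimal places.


S = K * W^2 * F / d
W^2 = 33.6^2 = 1128.96
S = 0.000242 * 1128.96 * 34.9 / 43.2
Numerator = 0.000242 * 1128.96 * 34.9 = 9.534970
S = 9.534970 / 43.2 = 0.2207 m

0.2207


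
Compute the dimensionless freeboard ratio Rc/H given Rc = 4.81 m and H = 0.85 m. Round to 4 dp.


Relative freeboard = Rc / H
= 4.81 / 0.85
= 5.6588

5.6588


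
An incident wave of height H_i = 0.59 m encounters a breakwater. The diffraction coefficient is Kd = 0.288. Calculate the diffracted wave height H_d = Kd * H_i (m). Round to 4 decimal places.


H_d = Kd * H_i
H_d = 0.288 * 0.59
H_d = 0.1699 m

0.1699


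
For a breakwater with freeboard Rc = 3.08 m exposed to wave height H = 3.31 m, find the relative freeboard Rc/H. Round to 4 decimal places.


Relative freeboard = Rc / H
= 3.08 / 3.31
= 0.9305

0.9305


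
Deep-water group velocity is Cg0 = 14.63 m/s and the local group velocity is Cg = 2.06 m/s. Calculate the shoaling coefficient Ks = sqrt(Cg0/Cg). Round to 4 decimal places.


Ks = sqrt(Cg0 / Cg)
Ks = sqrt(14.63 / 2.06)
Ks = sqrt(7.1019)
Ks = 2.6649

2.6649


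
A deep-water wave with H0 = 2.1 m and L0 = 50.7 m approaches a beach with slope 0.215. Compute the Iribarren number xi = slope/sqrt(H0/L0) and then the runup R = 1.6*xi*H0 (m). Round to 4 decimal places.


xi = slope / sqrt(H0/L0)
H0/L0 = 2.1/50.7 = 0.041420
sqrt(0.041420) = 0.203519
xi = 0.215 / 0.203519 = 1.056411
R = 1.6 * xi * H0 = 1.6 * 1.056411 * 2.1
R = 3.5495 m

3.5495


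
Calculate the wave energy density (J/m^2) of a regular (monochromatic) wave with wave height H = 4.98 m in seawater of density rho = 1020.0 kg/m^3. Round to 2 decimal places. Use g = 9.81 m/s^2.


E = (1/8) * rho * g * H^2
E = (1/8) * 1020.0 * 9.81 * 4.98^2
E = 0.125 * 1020.0 * 9.81 * 24.8004
E = 31019.72 J/m^2

31019.72


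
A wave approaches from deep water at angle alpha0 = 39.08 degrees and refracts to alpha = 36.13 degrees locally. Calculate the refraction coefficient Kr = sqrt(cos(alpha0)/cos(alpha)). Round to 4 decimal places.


Kr = sqrt(cos(alpha0) / cos(alpha))
cos(39.08) = 0.776267
cos(36.13) = 0.807681
Kr = sqrt(0.776267 / 0.807681)
Kr = sqrt(0.961105)
Kr = 0.9804

0.9804


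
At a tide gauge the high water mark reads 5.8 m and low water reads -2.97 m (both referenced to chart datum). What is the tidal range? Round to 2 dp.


Tidal range = High water - Low water
Tidal range = 5.8 - (-2.97)
Tidal range = 8.77 m

8.77


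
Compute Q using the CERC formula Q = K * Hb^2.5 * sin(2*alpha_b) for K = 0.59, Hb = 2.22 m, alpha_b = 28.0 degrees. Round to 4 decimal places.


Q = K * Hb^2.5 * sin(2 * alpha_b)
Hb^2.5 = 2.22^2.5 = 7.343151
sin(2 * 28.0) = sin(56.0) = 0.829038
Q = 0.59 * 7.343151 * 0.829038
Q = 3.5918 m^3/s

3.5918


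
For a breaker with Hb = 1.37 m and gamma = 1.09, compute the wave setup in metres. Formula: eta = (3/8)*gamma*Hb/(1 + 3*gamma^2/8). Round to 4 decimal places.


eta = (3/8) * gamma * Hb / (1 + 3*gamma^2/8)
Numerator = (3/8) * 1.09 * 1.37 = 0.559988
Denominator = 1 + 3*1.09^2/8 = 1 + 0.445538 = 1.445538
eta = 0.559988 / 1.445538
eta = 0.3874 m

0.3874


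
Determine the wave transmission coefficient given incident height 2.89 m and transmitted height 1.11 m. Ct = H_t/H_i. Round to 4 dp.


Ct = H_t / H_i
Ct = 1.11 / 2.89
Ct = 0.3841

0.3841


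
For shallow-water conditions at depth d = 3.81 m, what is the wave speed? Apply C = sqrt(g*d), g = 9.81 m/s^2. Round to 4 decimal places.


Using the shallow-water approximation:
C = sqrt(g * d) = sqrt(9.81 * 3.81)
C = sqrt(37.3761)
C = 6.1136 m/s

6.1136


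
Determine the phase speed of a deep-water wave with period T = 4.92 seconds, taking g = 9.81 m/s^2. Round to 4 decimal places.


We use the deep-water celerity formula:
C = g * T / (2 * pi)
C = 9.81 * 4.92 / (2 * 3.14159...)
C = 48.265200 / 6.283185
C = 7.6816 m/s

7.6816


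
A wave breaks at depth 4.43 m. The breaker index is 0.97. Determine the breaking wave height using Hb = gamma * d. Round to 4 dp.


Hb = gamma * d
Hb = 0.97 * 4.43
Hb = 4.2971 m

4.2971


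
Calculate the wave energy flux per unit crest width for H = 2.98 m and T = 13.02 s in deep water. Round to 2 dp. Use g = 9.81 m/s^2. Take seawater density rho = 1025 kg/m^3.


P = rho * g^2 * H^2 * T / (32 * pi)
P = 1025 * 9.81^2 * 2.98^2 * 13.02 / (32 * pi)
P = 1025 * 96.2361 * 8.8804 * 13.02 / 100.53096
P = 113450.27 W/m

113450.27


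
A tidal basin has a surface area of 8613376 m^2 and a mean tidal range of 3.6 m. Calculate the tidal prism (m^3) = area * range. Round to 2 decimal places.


Tidal prism = Area * Tidal range
P = 8613376 * 3.6
P = 31008153.60 m^3

31008153.60


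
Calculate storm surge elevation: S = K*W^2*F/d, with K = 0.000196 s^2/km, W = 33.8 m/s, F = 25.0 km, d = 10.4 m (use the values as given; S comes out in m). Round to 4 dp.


S = K * W^2 * F / d
W^2 = 33.8^2 = 1142.44
S = 0.000196 * 1142.44 * 25.0 / 10.4
Numerator = 0.000196 * 1142.44 * 25.0 = 5.597956
S = 5.597956 / 10.4 = 0.5383 m

0.5383


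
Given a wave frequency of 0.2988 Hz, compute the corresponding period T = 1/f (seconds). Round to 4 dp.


T = 1 / f
T = 1 / 0.2988
T = 3.3467 s

3.3467


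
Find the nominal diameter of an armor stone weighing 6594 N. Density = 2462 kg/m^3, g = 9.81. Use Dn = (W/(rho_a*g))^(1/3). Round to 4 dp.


V = W / (rho_a * g)
V = 6594 / (2462 * 9.81)
V = 6594 / 24152.22
V = 0.273018 m^3
Dn = V^(1/3) = 0.273018^(1/3)
Dn = 0.6487 m

0.6487


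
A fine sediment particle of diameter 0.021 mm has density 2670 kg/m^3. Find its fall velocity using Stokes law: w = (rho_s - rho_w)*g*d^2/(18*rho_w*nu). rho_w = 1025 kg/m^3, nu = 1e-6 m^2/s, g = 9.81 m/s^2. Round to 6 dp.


w = (rho_s - rho_w) * g * d^2 / (18 * rho_w * nu)
d = 0.021 mm = 0.000021 m
rho_s - rho_w = 2670 - 1025 = 1645
Numerator = 1645 * 9.81 * (0.000021)^2 = 0.000007116615
Denominator = 18 * 1025 * 1e-6 = 0.018450
w = 0.000386 m/s

0.000386


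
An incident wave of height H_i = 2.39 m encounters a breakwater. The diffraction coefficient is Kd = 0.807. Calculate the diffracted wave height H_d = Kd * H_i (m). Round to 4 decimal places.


H_d = Kd * H_i
H_d = 0.807 * 2.39
H_d = 1.9287 m

1.9287


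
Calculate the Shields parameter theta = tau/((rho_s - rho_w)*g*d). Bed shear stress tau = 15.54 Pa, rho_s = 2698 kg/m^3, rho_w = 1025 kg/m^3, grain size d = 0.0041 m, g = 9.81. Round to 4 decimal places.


theta = tau / ((rho_s - rho_w) * g * d)
rho_s - rho_w = 2698 - 1025 = 1673
Denominator = 1673 * 9.81 * 0.0041 = 67.289733
theta = 15.54 / 67.289733
theta = 0.2309

0.2309


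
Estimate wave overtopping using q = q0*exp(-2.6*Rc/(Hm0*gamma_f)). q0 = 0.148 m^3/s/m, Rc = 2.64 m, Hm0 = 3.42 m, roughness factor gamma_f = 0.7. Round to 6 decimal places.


q = q0 * exp(-2.6 * Rc / (Hm0 * gamma_f))
Exponent = -2.6 * 2.64 / (3.42 * 0.7)
= -2.6 * 2.64 / 2.3940
= -2.867168
exp(-2.867168) = 0.056860
q = 0.148 * 0.056860
q = 0.008415 m^3/s/m

0.008415


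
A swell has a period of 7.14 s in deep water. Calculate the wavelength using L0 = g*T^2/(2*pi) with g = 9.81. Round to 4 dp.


L0 = g * T^2 / (2 * pi)
L0 = 9.81 * 7.14^2 / (2 * pi)
L0 = 9.81 * 50.9796 / 6.28319
L0 = 500.1099 / 6.28319
L0 = 79.5950 m

79.5950


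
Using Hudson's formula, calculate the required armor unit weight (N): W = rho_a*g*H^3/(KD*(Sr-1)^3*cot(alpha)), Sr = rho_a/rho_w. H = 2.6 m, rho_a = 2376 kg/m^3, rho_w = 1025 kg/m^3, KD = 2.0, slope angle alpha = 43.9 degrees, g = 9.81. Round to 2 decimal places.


Sr = rho_a / rho_w = 2376 / 1025 = 2.318049
(Sr - 1) = 1.318049
(Sr - 1)^3 = 2.289784
cot(43.9) = 1 / tan(43.9) = 1 / 0.962322 = 1.039154
Numerator = 2376 * 9.81 * 2.6^3 = 409671.2506
Denominator = 2.0 * 2.289784 * 1.039154 = 4.758875
W = 409671.2506 / 4.758875
W = 86085.74 N

86085.74


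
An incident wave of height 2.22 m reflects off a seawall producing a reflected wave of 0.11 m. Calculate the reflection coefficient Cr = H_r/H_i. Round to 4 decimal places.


Cr = H_r / H_i
Cr = 0.11 / 2.22
Cr = 0.0495

0.0495


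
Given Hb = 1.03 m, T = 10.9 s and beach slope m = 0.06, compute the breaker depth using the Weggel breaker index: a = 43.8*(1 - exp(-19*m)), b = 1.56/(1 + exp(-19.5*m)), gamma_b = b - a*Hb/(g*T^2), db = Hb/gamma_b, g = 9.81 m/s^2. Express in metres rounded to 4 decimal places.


a = 43.8 * (1 - exp(-19 * m))
exp(-19 * 0.06) = exp(-1.1400) = 0.319819
a = 43.8 * (1 - 0.319819) = 29.791927
b = 1.56 / (1 + exp(-19.5 * m))
exp(-19.5 * 0.06) = exp(-1.1700) = 0.310367
b = 1.56 / (1 + 0.310367) = 1.190506
Hb / (g * T^2) = 1.03 / (9.81 * 10.9^2) = 1.03 / 1165.5261 = 0.00088372
gamma_b = b - a * Hb/(g*T^2) = 1.190506 - 29.791927 * 0.00088372 = 1.164178
db = Hb / gamma_b = 1.03 / 1.164178
db = 0.8847 m

0.8847


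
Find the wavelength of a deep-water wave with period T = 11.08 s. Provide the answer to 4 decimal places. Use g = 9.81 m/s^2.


L0 = g * T^2 / (2 * pi)
L0 = 9.81 * 11.08^2 / (2 * pi)
L0 = 9.81 * 122.7664 / 6.28319
L0 = 1204.3384 / 6.28319
L0 = 191.6764 m

191.6764


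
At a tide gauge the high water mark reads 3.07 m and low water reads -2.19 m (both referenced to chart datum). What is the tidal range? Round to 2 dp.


Tidal range = High water - Low water
Tidal range = 3.07 - (-2.19)
Tidal range = 5.26 m

5.26


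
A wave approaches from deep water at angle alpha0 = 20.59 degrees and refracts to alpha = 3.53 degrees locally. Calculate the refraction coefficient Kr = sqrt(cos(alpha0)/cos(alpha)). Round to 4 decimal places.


Kr = sqrt(cos(alpha0) / cos(alpha))
cos(20.59) = 0.936121
cos(3.53) = 0.998103
Kr = sqrt(0.936121 / 0.998103)
Kr = sqrt(0.937900)
Kr = 0.9685

0.9685


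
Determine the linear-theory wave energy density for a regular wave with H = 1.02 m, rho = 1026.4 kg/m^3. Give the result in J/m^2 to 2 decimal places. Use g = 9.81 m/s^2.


E = (1/8) * rho * g * H^2
E = (1/8) * 1026.4 * 9.81 * 1.02^2
E = 0.125 * 1026.4 * 9.81 * 1.0404
E = 1309.47 J/m^2

1309.47


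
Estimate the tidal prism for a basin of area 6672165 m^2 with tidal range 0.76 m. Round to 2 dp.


Tidal prism = Area * Tidal range
P = 6672165 * 0.76
P = 5070845.40 m^3

5070845.40


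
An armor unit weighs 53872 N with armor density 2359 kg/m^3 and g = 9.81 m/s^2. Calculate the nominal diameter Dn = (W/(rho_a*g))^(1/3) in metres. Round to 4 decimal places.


V = W / (rho_a * g)
V = 53872 / (2359 * 9.81)
V = 53872 / 23141.79
V = 2.327910 m^3
Dn = V^(1/3) = 2.327910^(1/3)
Dn = 1.3253 m

1.3253


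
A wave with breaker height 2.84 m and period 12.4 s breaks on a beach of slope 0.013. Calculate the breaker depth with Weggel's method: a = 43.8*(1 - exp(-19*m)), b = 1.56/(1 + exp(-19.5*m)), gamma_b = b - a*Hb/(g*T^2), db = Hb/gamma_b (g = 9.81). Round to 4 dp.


a = 43.8 * (1 - exp(-19 * m))
exp(-19 * 0.013) = exp(-0.2470) = 0.781141
a = 43.8 * (1 - 0.781141) = 9.586038
b = 1.56 / (1 + exp(-19.5 * m))
exp(-19.5 * 0.013) = exp(-0.2535) = 0.776080
b = 1.56 / (1 + 0.776080) = 0.878339
Hb / (g * T^2) = 2.84 / (9.81 * 12.4^2) = 2.84 / 1508.3856 = 0.00188281
gamma_b = b - a * Hb/(g*T^2) = 0.878339 - 9.586038 * 0.00188281 = 0.860290
db = Hb / gamma_b = 2.84 / 0.860290
db = 3.3012 m

3.3012


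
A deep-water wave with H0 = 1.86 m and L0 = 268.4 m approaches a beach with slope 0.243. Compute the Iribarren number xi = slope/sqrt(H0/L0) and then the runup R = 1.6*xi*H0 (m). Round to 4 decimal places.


xi = slope / sqrt(H0/L0)
H0/L0 = 1.86/268.4 = 0.006930
sqrt(0.006930) = 0.083246
xi = 0.243 / 0.083246 = 2.919047
R = 1.6 * xi * H0 = 1.6 * 2.919047 * 1.86
R = 8.6871 m

8.6871


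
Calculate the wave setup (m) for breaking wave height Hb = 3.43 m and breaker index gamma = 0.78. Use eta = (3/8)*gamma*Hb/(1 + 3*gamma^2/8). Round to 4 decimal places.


eta = (3/8) * gamma * Hb / (1 + 3*gamma^2/8)
Numerator = (3/8) * 0.78 * 3.43 = 1.003275
Denominator = 1 + 3*0.78^2/8 = 1 + 0.228150 = 1.228150
eta = 1.003275 / 1.228150
eta = 0.8169 m

0.8169


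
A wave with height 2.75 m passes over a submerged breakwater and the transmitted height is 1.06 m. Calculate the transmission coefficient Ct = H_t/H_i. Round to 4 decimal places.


Ct = H_t / H_i
Ct = 1.06 / 2.75
Ct = 0.3855

0.3855


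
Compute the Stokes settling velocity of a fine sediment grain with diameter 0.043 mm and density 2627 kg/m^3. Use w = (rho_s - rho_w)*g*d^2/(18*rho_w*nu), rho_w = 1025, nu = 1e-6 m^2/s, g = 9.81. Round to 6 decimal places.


w = (rho_s - rho_w) * g * d^2 / (18 * rho_w * nu)
d = 0.043 mm = 0.000043 m
rho_s - rho_w = 2627 - 1025 = 1602
Numerator = 1602 * 9.81 * (0.000043)^2 = 0.000029058181
Denominator = 18 * 1025 * 1e-6 = 0.018450
w = 0.001575 m/s

0.001575


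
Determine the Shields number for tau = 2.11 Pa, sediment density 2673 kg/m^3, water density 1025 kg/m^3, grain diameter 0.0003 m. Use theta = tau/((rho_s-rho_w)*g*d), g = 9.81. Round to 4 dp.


theta = tau / ((rho_s - rho_w) * g * d)
rho_s - rho_w = 2673 - 1025 = 1648
Denominator = 1648 * 9.81 * 0.0003 = 4.850064
theta = 2.11 / 4.850064
theta = 0.4350

0.4350


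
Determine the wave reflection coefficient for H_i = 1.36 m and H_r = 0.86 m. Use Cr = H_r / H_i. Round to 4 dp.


Cr = H_r / H_i
Cr = 0.86 / 1.36
Cr = 0.6324

0.6324


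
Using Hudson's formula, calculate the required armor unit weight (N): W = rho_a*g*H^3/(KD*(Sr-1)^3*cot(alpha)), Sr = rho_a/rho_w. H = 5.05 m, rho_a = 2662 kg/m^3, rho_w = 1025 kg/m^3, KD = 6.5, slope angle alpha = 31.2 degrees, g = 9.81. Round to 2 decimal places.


Sr = rho_a / rho_w = 2662 / 1025 = 2.597073
(Sr - 1) = 1.597073
(Sr - 1)^3 = 4.073563
cot(31.2) = 1 / tan(31.2) = 1 / 0.605622 = 1.651196
Numerator = 2662 * 9.81 * 5.05^3 = 3363188.3725
Denominator = 6.5 * 4.073563 * 1.651196 = 43.720638
W = 3363188.3725 / 43.720638
W = 76924.50 N

76924.50


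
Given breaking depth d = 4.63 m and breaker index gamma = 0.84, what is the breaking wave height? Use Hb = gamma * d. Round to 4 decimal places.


Hb = gamma * d
Hb = 0.84 * 4.63
Hb = 3.8892 m

3.8892


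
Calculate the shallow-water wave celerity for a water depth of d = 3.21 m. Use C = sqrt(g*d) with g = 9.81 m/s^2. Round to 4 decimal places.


Using the shallow-water approximation:
C = sqrt(g * d) = sqrt(9.81 * 3.21)
C = sqrt(31.4901)
C = 5.6116 m/s

5.6116


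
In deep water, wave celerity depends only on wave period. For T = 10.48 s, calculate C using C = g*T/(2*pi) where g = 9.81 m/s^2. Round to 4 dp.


We use the deep-water celerity formula:
C = g * T / (2 * pi)
C = 9.81 * 10.48 / (2 * 3.14159...)
C = 102.808800 / 6.283185
C = 16.3625 m/s

16.3625


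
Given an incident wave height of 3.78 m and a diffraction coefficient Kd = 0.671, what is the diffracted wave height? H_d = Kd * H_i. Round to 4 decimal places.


H_d = Kd * H_i
H_d = 0.671 * 3.78
H_d = 2.5364 m

2.5364


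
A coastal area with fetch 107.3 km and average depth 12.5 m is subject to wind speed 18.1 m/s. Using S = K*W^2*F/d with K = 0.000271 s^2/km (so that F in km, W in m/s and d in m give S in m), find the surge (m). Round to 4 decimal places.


S = K * W^2 * F / d
W^2 = 18.1^2 = 327.61
S = 0.000271 * 327.61 * 107.3 / 12.5
Numerator = 0.000271 * 327.61 * 107.3 = 9.526342
S = 9.526342 / 12.5 = 0.7621 m

0.7621


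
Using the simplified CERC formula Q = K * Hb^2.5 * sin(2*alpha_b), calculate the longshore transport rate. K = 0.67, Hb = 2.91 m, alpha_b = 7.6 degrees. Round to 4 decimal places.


Q = K * Hb^2.5 * sin(2 * alpha_b)
Hb^2.5 = 2.91^2.5 = 14.445496
sin(2 * 7.6) = sin(15.2) = 0.262189
Q = 0.67 * 14.445496 * 0.262189
Q = 2.5376 m^3/s

2.5376


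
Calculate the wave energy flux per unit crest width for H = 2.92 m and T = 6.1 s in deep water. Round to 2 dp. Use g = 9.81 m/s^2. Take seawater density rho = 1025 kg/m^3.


P = rho * g^2 * H^2 * T / (32 * pi)
P = 1025 * 9.81^2 * 2.92^2 * 6.1 / (32 * pi)
P = 1025 * 96.2361 * 8.5264 * 6.1 / 100.53096
P = 51033.76 W/m

51033.76


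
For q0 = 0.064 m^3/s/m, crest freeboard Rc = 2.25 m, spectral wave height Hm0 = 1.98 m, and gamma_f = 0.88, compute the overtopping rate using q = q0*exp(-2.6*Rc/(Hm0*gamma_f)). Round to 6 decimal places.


q = q0 * exp(-2.6 * Rc / (Hm0 * gamma_f))
Exponent = -2.6 * 2.25 / (1.98 * 0.88)
= -2.6 * 2.25 / 1.7424
= -3.357438
exp(-3.357438) = 0.034824
q = 0.064 * 0.034824
q = 0.002229 m^3/s/m

0.002229


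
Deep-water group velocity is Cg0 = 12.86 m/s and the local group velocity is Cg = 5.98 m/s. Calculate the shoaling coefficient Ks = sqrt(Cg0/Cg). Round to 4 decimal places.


Ks = sqrt(Cg0 / Cg)
Ks = sqrt(12.86 / 5.98)
Ks = sqrt(2.1505)
Ks = 1.4665

1.4665
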